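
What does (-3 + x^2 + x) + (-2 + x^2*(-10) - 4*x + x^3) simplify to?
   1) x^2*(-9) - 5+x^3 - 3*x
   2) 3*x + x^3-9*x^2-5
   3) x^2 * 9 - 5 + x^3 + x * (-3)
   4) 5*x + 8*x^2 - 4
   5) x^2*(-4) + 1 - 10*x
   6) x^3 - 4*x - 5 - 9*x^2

Adding the polynomials and combining like terms:
(-3 + x^2 + x) + (-2 + x^2*(-10) - 4*x + x^3)
= x^2*(-9) - 5+x^3 - 3*x
1) x^2*(-9) - 5+x^3 - 3*x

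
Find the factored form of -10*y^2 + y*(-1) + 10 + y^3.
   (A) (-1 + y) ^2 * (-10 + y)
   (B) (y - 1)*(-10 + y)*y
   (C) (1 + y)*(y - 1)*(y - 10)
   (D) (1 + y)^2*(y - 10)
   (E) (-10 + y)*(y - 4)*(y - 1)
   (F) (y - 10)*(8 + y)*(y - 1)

We need to factor -10*y^2 + y*(-1) + 10 + y^3.
The factored form is (1 + y)*(y - 1)*(y - 10).
C) (1 + y)*(y - 1)*(y - 10)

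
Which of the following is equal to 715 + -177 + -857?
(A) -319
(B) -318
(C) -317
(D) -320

First: 715 + -177 = 538
Then: 538 + -857 = -319
A) -319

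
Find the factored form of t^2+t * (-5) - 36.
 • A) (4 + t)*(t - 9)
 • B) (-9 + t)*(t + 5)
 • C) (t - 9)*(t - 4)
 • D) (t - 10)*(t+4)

We need to factor t^2+t * (-5) - 36.
The factored form is (4 + t)*(t - 9).
A) (4 + t)*(t - 9)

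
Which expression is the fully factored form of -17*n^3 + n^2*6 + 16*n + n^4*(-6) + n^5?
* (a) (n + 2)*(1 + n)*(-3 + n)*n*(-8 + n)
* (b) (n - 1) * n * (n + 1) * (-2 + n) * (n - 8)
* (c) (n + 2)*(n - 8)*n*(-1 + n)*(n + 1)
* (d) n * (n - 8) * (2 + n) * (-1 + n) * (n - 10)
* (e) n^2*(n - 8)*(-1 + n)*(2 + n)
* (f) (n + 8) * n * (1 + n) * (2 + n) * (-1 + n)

We need to factor -17*n^3 + n^2*6 + 16*n + n^4*(-6) + n^5.
The factored form is (n + 2)*(n - 8)*n*(-1 + n)*(n + 1).
c) (n + 2)*(n - 8)*n*(-1 + n)*(n + 1)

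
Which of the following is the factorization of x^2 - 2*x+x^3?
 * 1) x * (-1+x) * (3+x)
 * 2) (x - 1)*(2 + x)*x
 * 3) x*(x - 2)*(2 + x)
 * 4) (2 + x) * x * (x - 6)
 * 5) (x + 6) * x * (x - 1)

We need to factor x^2 - 2*x+x^3.
The factored form is (x - 1)*(2 + x)*x.
2) (x - 1)*(2 + x)*x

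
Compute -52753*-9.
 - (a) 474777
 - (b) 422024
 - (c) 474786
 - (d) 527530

-52753 * -9 = 474777
a) 474777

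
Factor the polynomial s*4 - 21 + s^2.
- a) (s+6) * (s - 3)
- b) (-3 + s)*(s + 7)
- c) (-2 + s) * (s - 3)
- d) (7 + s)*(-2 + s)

We need to factor s*4 - 21 + s^2.
The factored form is (-3 + s)*(s + 7).
b) (-3 + s)*(s + 7)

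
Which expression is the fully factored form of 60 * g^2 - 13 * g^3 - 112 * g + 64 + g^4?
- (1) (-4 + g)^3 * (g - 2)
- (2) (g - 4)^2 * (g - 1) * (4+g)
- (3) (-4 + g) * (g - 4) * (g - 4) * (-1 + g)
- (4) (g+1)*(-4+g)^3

We need to factor 60 * g^2 - 13 * g^3 - 112 * g + 64 + g^4.
The factored form is (-4 + g) * (g - 4) * (g - 4) * (-1 + g).
3) (-4 + g) * (g - 4) * (g - 4) * (-1 + g)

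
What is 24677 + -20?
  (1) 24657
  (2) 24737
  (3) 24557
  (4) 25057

24677 + -20 = 24657
1) 24657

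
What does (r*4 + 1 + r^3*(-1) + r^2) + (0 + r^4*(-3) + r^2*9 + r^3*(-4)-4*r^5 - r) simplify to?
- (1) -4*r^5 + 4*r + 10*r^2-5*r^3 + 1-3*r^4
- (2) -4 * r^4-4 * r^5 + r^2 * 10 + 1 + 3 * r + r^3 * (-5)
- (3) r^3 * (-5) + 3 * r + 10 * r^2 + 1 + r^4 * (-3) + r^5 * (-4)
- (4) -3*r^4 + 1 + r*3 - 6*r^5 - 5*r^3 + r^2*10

Adding the polynomials and combining like terms:
(r*4 + 1 + r^3*(-1) + r^2) + (0 + r^4*(-3) + r^2*9 + r^3*(-4) - 4*r^5 - r)
= r^3 * (-5) + 3 * r + 10 * r^2 + 1 + r^4 * (-3) + r^5 * (-4)
3) r^3 * (-5) + 3 * r + 10 * r^2 + 1 + r^4 * (-3) + r^5 * (-4)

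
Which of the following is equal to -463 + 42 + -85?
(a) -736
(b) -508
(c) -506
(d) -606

First: -463 + 42 = -421
Then: -421 + -85 = -506
c) -506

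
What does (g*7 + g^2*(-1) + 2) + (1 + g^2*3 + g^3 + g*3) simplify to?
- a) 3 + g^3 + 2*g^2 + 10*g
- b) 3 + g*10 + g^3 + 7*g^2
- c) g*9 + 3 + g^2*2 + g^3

Adding the polynomials and combining like terms:
(g*7 + g^2*(-1) + 2) + (1 + g^2*3 + g^3 + g*3)
= 3 + g^3 + 2*g^2 + 10*g
a) 3 + g^3 + 2*g^2 + 10*g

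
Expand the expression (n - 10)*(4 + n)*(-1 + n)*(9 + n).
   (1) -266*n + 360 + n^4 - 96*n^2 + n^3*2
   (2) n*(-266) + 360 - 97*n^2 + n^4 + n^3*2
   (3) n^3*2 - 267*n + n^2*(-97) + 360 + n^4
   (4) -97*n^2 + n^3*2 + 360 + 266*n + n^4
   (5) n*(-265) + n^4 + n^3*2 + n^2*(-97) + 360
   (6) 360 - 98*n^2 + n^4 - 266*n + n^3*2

Expanding (n - 10)*(4 + n)*(-1 + n)*(9 + n):
= n*(-266) + 360 - 97*n^2 + n^4 + n^3*2
2) n*(-266) + 360 - 97*n^2 + n^4 + n^3*2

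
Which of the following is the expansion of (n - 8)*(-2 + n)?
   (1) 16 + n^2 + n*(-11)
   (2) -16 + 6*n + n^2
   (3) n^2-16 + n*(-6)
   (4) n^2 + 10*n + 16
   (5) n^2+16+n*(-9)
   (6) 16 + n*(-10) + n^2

Expanding (n - 8)*(-2 + n):
= 16 + n*(-10) + n^2
6) 16 + n*(-10) + n^2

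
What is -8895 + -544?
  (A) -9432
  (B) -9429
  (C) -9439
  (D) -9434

-8895 + -544 = -9439
C) -9439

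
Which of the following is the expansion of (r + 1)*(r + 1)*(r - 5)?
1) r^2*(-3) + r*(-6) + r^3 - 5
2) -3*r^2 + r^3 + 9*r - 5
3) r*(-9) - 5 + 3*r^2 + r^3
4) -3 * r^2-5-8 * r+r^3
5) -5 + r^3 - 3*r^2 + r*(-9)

Expanding (r + 1)*(r + 1)*(r - 5):
= -5 + r^3 - 3*r^2 + r*(-9)
5) -5 + r^3 - 3*r^2 + r*(-9)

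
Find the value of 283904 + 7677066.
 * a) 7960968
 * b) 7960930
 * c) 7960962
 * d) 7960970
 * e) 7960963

283904 + 7677066 = 7960970
d) 7960970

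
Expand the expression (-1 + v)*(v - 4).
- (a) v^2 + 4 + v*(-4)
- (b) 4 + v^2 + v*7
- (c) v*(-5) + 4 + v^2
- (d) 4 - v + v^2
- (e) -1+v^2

Expanding (-1 + v)*(v - 4):
= v*(-5) + 4 + v^2
c) v*(-5) + 4 + v^2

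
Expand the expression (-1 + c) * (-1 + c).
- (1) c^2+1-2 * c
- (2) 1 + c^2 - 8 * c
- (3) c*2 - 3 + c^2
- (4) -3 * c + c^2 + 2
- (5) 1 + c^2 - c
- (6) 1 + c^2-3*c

Expanding (-1 + c) * (-1 + c):
= c^2+1-2 * c
1) c^2+1-2 * c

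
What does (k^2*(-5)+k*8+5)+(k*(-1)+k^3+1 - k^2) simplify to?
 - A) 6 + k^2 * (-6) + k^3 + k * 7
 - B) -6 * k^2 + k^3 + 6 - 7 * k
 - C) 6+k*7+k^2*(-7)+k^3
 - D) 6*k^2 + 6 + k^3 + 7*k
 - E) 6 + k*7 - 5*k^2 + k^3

Adding the polynomials and combining like terms:
(k^2*(-5) + k*8 + 5) + (k*(-1) + k^3 + 1 - k^2)
= 6 + k^2 * (-6) + k^3 + k * 7
A) 6 + k^2 * (-6) + k^3 + k * 7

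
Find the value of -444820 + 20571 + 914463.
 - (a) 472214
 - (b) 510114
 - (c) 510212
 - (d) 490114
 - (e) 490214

First: -444820 + 20571 = -424249
Then: -424249 + 914463 = 490214
e) 490214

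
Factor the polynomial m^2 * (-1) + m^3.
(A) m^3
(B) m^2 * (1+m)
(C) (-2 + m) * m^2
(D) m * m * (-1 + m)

We need to factor m^2 * (-1) + m^3.
The factored form is m * m * (-1 + m).
D) m * m * (-1 + m)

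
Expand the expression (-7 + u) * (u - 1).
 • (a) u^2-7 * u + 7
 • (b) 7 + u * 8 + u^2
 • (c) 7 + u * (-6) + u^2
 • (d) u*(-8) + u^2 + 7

Expanding (-7 + u) * (u - 1):
= u*(-8) + u^2 + 7
d) u*(-8) + u^2 + 7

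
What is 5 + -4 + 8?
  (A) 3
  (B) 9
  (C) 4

First: 5 + -4 = 1
Then: 1 + 8 = 9
B) 9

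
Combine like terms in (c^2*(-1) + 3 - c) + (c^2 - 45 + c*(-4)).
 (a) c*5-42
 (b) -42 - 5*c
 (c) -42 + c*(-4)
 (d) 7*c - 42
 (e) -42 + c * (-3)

Adding the polynomials and combining like terms:
(c^2*(-1) + 3 - c) + (c^2 - 45 + c*(-4))
= -42 - 5*c
b) -42 - 5*c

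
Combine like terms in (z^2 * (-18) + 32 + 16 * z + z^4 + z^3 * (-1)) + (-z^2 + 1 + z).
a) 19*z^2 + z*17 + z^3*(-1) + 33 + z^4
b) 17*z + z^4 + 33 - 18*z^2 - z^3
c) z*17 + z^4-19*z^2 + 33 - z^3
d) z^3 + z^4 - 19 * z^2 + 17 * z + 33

Adding the polynomials and combining like terms:
(z^2*(-18) + 32 + 16*z + z^4 + z^3*(-1)) + (-z^2 + 1 + z)
= z*17 + z^4-19*z^2 + 33 - z^3
c) z*17 + z^4-19*z^2 + 33 - z^3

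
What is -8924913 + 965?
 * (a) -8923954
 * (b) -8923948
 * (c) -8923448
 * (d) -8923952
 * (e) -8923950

-8924913 + 965 = -8923948
b) -8923948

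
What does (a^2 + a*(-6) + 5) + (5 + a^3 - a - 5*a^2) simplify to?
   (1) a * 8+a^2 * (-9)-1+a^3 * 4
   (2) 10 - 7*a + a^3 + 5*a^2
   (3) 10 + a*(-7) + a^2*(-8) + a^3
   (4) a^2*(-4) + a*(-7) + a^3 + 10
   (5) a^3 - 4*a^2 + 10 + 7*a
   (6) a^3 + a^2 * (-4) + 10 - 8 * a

Adding the polynomials and combining like terms:
(a^2 + a*(-6) + 5) + (5 + a^3 - a - 5*a^2)
= a^2*(-4) + a*(-7) + a^3 + 10
4) a^2*(-4) + a*(-7) + a^3 + 10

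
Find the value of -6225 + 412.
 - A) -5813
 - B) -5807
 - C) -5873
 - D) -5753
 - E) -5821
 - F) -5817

-6225 + 412 = -5813
A) -5813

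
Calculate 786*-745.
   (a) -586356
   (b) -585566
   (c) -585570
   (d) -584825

786 * -745 = -585570
c) -585570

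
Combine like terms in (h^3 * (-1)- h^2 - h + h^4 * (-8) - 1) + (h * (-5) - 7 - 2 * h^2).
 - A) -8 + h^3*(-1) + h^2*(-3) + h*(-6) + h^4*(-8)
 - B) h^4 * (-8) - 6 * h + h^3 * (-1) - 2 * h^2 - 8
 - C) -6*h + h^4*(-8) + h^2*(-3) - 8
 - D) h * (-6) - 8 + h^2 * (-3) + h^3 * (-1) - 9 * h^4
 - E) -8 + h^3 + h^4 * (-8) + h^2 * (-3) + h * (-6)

Adding the polynomials and combining like terms:
(h^3*(-1) - h^2 - h + h^4*(-8) - 1) + (h*(-5) - 7 - 2*h^2)
= -8 + h^3*(-1) + h^2*(-3) + h*(-6) + h^4*(-8)
A) -8 + h^3*(-1) + h^2*(-3) + h*(-6) + h^4*(-8)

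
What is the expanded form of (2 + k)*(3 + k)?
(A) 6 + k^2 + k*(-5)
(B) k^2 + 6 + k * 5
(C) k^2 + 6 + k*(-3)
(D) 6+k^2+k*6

Expanding (2 + k)*(3 + k):
= k^2 + 6 + k * 5
B) k^2 + 6 + k * 5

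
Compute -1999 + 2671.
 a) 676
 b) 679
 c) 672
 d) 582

-1999 + 2671 = 672
c) 672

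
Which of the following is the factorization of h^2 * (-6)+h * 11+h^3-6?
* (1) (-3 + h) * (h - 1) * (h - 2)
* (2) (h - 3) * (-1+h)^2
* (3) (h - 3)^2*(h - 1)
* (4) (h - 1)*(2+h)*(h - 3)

We need to factor h^2 * (-6)+h * 11+h^3-6.
The factored form is (-3 + h) * (h - 1) * (h - 2).
1) (-3 + h) * (h - 1) * (h - 2)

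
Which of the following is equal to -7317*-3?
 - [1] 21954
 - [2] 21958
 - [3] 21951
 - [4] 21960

-7317 * -3 = 21951
3) 21951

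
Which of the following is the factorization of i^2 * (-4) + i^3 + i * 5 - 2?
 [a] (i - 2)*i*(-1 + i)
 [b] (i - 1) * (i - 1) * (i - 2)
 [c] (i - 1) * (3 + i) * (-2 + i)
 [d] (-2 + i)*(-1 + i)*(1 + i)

We need to factor i^2 * (-4) + i^3 + i * 5 - 2.
The factored form is (i - 1) * (i - 1) * (i - 2).
b) (i - 1) * (i - 1) * (i - 2)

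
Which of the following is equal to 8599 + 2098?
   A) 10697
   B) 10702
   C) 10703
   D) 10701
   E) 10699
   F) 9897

8599 + 2098 = 10697
A) 10697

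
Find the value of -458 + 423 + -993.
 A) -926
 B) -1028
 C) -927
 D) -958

First: -458 + 423 = -35
Then: -35 + -993 = -1028
B) -1028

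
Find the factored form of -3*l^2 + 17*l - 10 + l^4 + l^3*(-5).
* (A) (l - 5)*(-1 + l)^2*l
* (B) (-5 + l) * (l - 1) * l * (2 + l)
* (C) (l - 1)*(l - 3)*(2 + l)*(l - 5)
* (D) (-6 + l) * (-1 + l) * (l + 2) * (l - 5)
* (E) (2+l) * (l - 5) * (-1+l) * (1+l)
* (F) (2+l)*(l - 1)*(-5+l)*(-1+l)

We need to factor -3*l^2 + 17*l - 10 + l^4 + l^3*(-5).
The factored form is (2+l)*(l - 1)*(-5+l)*(-1+l).
F) (2+l)*(l - 1)*(-5+l)*(-1+l)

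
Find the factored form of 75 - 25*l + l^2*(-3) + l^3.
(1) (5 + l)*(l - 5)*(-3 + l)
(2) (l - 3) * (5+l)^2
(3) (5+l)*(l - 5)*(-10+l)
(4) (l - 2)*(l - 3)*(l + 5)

We need to factor 75 - 25*l + l^2*(-3) + l^3.
The factored form is (5 + l)*(l - 5)*(-3 + l).
1) (5 + l)*(l - 5)*(-3 + l)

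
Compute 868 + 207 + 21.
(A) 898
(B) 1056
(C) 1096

First: 868 + 207 = 1075
Then: 1075 + 21 = 1096
C) 1096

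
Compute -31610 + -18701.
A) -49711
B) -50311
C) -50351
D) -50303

-31610 + -18701 = -50311
B) -50311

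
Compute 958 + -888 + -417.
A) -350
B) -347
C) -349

First: 958 + -888 = 70
Then: 70 + -417 = -347
B) -347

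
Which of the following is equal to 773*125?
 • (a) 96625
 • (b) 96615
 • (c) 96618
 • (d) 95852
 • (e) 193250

773 * 125 = 96625
a) 96625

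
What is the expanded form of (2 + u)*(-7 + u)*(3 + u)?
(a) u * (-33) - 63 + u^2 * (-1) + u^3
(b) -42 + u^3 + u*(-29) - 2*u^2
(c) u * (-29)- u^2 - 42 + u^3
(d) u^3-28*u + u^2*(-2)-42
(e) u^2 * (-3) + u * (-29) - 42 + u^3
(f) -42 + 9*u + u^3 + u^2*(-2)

Expanding (2 + u)*(-7 + u)*(3 + u):
= -42 + u^3 + u*(-29) - 2*u^2
b) -42 + u^3 + u*(-29) - 2*u^2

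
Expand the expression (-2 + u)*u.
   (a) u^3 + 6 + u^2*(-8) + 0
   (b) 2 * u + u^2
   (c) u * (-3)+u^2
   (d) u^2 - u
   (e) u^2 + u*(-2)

Expanding (-2 + u)*u:
= u^2 + u*(-2)
e) u^2 + u*(-2)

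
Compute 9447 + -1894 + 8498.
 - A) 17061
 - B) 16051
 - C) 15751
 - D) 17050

First: 9447 + -1894 = 7553
Then: 7553 + 8498 = 16051
B) 16051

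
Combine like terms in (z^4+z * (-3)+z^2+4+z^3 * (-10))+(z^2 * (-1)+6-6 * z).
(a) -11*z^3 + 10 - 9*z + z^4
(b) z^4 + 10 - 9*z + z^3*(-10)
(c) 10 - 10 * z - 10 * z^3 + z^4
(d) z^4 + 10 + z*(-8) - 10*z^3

Adding the polynomials and combining like terms:
(z^4 + z*(-3) + z^2 + 4 + z^3*(-10)) + (z^2*(-1) + 6 - 6*z)
= z^4 + 10 - 9*z + z^3*(-10)
b) z^4 + 10 - 9*z + z^3*(-10)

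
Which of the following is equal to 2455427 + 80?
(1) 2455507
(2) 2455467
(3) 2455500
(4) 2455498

2455427 + 80 = 2455507
1) 2455507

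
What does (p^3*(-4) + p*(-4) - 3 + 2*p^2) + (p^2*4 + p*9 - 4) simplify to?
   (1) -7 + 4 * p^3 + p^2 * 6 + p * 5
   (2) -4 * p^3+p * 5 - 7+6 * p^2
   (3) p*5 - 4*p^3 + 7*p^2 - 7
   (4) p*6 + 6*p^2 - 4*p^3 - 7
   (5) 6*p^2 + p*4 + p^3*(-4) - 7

Adding the polynomials and combining like terms:
(p^3*(-4) + p*(-4) - 3 + 2*p^2) + (p^2*4 + p*9 - 4)
= -4 * p^3+p * 5 - 7+6 * p^2
2) -4 * p^3+p * 5 - 7+6 * p^2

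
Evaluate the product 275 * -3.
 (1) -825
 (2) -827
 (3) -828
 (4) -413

275 * -3 = -825
1) -825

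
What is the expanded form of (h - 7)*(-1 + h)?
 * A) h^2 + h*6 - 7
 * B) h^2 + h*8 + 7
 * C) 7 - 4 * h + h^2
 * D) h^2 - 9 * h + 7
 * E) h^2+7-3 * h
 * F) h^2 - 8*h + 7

Expanding (h - 7)*(-1 + h):
= h^2 - 8*h + 7
F) h^2 - 8*h + 7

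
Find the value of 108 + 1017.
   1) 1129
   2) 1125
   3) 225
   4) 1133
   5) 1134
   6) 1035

108 + 1017 = 1125
2) 1125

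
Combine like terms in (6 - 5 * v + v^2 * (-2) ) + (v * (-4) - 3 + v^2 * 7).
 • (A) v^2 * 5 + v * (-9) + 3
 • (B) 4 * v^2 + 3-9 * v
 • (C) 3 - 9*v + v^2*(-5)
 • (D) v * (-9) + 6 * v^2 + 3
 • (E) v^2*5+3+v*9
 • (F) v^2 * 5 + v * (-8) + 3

Adding the polynomials and combining like terms:
(6 - 5*v + v^2*(-2)) + (v*(-4) - 3 + v^2*7)
= v^2 * 5 + v * (-9) + 3
A) v^2 * 5 + v * (-9) + 3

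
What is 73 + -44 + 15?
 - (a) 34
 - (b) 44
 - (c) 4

First: 73 + -44 = 29
Then: 29 + 15 = 44
b) 44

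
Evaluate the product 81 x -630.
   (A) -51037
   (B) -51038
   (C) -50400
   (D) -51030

81 * -630 = -51030
D) -51030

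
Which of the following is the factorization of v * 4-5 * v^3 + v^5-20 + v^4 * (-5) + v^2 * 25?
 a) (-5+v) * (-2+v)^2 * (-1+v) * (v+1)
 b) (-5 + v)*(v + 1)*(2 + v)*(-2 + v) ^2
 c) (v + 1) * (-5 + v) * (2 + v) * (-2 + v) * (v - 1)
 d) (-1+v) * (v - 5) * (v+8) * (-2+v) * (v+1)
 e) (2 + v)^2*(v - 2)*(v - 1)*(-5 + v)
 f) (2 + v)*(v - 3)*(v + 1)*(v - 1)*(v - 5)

We need to factor v * 4-5 * v^3 + v^5-20 + v^4 * (-5) + v^2 * 25.
The factored form is (v + 1) * (-5 + v) * (2 + v) * (-2 + v) * (v - 1).
c) (v + 1) * (-5 + v) * (2 + v) * (-2 + v) * (v - 1)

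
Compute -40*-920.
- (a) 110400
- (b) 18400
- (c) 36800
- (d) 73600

-40 * -920 = 36800
c) 36800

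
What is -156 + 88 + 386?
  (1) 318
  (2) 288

First: -156 + 88 = -68
Then: -68 + 386 = 318
1) 318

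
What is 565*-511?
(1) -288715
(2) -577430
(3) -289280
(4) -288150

565 * -511 = -288715
1) -288715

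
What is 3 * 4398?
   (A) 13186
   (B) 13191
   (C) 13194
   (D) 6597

3 * 4398 = 13194
C) 13194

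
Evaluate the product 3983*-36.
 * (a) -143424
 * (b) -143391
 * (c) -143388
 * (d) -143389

3983 * -36 = -143388
c) -143388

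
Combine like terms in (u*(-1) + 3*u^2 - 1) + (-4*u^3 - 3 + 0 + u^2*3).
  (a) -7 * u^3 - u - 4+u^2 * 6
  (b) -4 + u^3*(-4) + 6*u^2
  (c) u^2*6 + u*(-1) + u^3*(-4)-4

Adding the polynomials and combining like terms:
(u*(-1) + 3*u^2 - 1) + (-4*u^3 - 3 + 0 + u^2*3)
= u^2*6 + u*(-1) + u^3*(-4)-4
c) u^2*6 + u*(-1) + u^3*(-4)-4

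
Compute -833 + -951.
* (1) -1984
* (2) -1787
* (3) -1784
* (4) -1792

-833 + -951 = -1784
3) -1784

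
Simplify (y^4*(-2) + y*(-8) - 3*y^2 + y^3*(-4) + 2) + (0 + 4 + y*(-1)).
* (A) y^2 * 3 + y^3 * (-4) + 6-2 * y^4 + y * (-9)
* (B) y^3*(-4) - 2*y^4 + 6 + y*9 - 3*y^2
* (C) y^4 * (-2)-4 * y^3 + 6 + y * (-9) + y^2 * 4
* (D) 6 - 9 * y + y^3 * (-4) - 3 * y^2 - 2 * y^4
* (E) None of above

Adding the polynomials and combining like terms:
(y^4*(-2) + y*(-8) - 3*y^2 + y^3*(-4) + 2) + (0 + 4 + y*(-1))
= 6 - 9 * y + y^3 * (-4) - 3 * y^2 - 2 * y^4
D) 6 - 9 * y + y^3 * (-4) - 3 * y^2 - 2 * y^4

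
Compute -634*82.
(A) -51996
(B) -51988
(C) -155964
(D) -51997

-634 * 82 = -51988
B) -51988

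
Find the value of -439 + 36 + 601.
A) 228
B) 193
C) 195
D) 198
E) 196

First: -439 + 36 = -403
Then: -403 + 601 = 198
D) 198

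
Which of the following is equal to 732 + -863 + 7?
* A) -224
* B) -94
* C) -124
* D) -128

First: 732 + -863 = -131
Then: -131 + 7 = -124
C) -124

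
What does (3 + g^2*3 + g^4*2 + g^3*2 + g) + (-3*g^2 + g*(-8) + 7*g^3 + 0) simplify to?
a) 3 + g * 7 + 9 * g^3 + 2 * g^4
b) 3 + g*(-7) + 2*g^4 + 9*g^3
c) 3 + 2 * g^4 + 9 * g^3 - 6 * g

Adding the polynomials and combining like terms:
(3 + g^2*3 + g^4*2 + g^3*2 + g) + (-3*g^2 + g*(-8) + 7*g^3 + 0)
= 3 + g*(-7) + 2*g^4 + 9*g^3
b) 3 + g*(-7) + 2*g^4 + 9*g^3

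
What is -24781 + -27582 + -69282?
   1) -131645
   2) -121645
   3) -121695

First: -24781 + -27582 = -52363
Then: -52363 + -69282 = -121645
2) -121645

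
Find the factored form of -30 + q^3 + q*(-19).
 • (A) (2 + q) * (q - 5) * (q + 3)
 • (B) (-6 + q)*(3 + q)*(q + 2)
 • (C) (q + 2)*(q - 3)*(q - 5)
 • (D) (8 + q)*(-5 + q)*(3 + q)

We need to factor -30 + q^3 + q*(-19).
The factored form is (2 + q) * (q - 5) * (q + 3).
A) (2 + q) * (q - 5) * (q + 3)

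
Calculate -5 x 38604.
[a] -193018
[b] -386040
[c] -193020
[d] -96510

-5 * 38604 = -193020
c) -193020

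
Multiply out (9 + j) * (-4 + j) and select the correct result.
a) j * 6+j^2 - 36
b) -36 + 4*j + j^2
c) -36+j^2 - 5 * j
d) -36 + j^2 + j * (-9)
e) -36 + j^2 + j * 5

Expanding (9 + j) * (-4 + j):
= -36 + j^2 + j * 5
e) -36 + j^2 + j * 5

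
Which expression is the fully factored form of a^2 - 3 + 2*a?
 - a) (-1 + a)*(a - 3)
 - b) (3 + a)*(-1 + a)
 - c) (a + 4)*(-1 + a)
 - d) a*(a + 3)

We need to factor a^2 - 3 + 2*a.
The factored form is (3 + a)*(-1 + a).
b) (3 + a)*(-1 + a)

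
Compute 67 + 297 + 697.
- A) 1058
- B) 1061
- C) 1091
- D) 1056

First: 67 + 297 = 364
Then: 364 + 697 = 1061
B) 1061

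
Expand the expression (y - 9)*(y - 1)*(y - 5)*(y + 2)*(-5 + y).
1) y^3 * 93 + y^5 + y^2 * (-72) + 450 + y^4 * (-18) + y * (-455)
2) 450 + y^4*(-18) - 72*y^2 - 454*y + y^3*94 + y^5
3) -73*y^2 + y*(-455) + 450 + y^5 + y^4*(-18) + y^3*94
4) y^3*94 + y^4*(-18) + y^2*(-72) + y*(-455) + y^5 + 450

Expanding (y - 9)*(y - 1)*(y - 5)*(y + 2)*(-5 + y):
= y^3*94 + y^4*(-18) + y^2*(-72) + y*(-455) + y^5 + 450
4) y^3*94 + y^4*(-18) + y^2*(-72) + y*(-455) + y^5 + 450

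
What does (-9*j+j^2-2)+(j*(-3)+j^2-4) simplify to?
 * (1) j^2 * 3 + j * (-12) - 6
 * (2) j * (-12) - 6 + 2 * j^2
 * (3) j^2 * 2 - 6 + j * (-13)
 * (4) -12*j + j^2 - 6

Adding the polynomials and combining like terms:
(-9*j + j^2 - 2) + (j*(-3) + j^2 - 4)
= j * (-12) - 6 + 2 * j^2
2) j * (-12) - 6 + 2 * j^2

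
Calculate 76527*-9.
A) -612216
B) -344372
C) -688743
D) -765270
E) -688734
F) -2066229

76527 * -9 = -688743
C) -688743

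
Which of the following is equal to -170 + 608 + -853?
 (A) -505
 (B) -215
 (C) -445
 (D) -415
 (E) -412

First: -170 + 608 = 438
Then: 438 + -853 = -415
D) -415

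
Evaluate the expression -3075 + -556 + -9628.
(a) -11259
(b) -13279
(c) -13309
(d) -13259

First: -3075 + -556 = -3631
Then: -3631 + -9628 = -13259
d) -13259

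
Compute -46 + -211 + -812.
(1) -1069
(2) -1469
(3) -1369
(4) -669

First: -46 + -211 = -257
Then: -257 + -812 = -1069
1) -1069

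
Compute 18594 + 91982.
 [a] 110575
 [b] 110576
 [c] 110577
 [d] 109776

18594 + 91982 = 110576
b) 110576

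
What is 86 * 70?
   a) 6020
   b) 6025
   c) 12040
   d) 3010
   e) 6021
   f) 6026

86 * 70 = 6020
a) 6020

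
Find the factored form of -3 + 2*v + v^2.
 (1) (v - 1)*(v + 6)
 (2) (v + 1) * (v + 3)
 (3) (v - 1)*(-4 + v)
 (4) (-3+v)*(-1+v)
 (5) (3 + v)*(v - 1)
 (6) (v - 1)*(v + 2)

We need to factor -3 + 2*v + v^2.
The factored form is (3 + v)*(v - 1).
5) (3 + v)*(v - 1)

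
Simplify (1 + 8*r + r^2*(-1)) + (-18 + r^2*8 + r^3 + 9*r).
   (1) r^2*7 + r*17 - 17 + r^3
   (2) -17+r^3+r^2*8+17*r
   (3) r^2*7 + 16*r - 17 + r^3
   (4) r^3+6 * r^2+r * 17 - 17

Adding the polynomials and combining like terms:
(1 + 8*r + r^2*(-1)) + (-18 + r^2*8 + r^3 + 9*r)
= r^2*7 + r*17 - 17 + r^3
1) r^2*7 + r*17 - 17 + r^3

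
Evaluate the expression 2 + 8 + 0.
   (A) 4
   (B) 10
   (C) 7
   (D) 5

First: 2 + 8 = 10
Then: 10 + 0 = 10
B) 10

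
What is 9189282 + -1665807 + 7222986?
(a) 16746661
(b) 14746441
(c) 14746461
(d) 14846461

First: 9189282 + -1665807 = 7523475
Then: 7523475 + 7222986 = 14746461
c) 14746461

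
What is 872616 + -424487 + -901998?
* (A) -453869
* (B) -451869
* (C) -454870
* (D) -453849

First: 872616 + -424487 = 448129
Then: 448129 + -901998 = -453869
A) -453869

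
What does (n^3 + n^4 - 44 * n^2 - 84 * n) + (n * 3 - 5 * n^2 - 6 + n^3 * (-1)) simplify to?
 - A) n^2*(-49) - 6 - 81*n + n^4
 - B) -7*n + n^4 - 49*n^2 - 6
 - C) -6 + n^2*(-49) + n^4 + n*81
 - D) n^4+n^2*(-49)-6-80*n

Adding the polynomials and combining like terms:
(n^3 + n^4 - 44*n^2 - 84*n) + (n*3 - 5*n^2 - 6 + n^3*(-1))
= n^2*(-49) - 6 - 81*n + n^4
A) n^2*(-49) - 6 - 81*n + n^4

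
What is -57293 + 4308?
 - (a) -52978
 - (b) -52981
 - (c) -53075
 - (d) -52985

-57293 + 4308 = -52985
d) -52985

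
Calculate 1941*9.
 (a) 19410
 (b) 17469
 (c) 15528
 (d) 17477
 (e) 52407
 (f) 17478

1941 * 9 = 17469
b) 17469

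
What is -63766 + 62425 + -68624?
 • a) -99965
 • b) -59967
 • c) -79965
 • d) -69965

First: -63766 + 62425 = -1341
Then: -1341 + -68624 = -69965
d) -69965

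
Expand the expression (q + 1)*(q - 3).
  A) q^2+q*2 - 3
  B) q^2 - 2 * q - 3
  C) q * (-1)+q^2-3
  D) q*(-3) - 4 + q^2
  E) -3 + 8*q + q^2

Expanding (q + 1)*(q - 3):
= q^2 - 2 * q - 3
B) q^2 - 2 * q - 3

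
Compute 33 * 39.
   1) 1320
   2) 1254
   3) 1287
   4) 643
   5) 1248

33 * 39 = 1287
3) 1287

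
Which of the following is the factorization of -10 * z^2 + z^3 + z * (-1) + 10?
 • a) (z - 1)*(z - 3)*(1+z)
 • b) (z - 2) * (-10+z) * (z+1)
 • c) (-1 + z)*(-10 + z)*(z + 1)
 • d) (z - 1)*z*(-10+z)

We need to factor -10 * z^2 + z^3 + z * (-1) + 10.
The factored form is (-1 + z)*(-10 + z)*(z + 1).
c) (-1 + z)*(-10 + z)*(z + 1)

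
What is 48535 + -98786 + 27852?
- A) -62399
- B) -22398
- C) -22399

First: 48535 + -98786 = -50251
Then: -50251 + 27852 = -22399
C) -22399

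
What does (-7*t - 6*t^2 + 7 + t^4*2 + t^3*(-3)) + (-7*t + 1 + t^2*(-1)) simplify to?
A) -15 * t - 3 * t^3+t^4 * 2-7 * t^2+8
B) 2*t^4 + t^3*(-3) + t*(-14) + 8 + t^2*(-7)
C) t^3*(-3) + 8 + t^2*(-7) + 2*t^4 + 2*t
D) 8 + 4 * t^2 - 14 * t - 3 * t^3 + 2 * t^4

Adding the polynomials and combining like terms:
(-7*t - 6*t^2 + 7 + t^4*2 + t^3*(-3)) + (-7*t + 1 + t^2*(-1))
= 2*t^4 + t^3*(-3) + t*(-14) + 8 + t^2*(-7)
B) 2*t^4 + t^3*(-3) + t*(-14) + 8 + t^2*(-7)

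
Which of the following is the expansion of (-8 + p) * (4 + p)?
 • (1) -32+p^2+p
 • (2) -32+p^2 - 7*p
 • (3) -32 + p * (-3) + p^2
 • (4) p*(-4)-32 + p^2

Expanding (-8 + p) * (4 + p):
= p*(-4)-32 + p^2
4) p*(-4)-32 + p^2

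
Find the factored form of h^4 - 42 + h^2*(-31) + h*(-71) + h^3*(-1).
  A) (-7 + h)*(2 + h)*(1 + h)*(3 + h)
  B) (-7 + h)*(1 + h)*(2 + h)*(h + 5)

We need to factor h^4 - 42 + h^2*(-31) + h*(-71) + h^3*(-1).
The factored form is (-7 + h)*(2 + h)*(1 + h)*(3 + h).
A) (-7 + h)*(2 + h)*(1 + h)*(3 + h)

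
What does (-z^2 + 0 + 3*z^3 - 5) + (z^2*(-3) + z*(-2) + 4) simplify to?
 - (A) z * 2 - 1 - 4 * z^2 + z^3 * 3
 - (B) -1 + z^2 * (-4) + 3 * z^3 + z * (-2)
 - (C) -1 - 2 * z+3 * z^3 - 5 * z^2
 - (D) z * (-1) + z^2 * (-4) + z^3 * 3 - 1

Adding the polynomials and combining like terms:
(-z^2 + 0 + 3*z^3 - 5) + (z^2*(-3) + z*(-2) + 4)
= -1 + z^2 * (-4) + 3 * z^3 + z * (-2)
B) -1 + z^2 * (-4) + 3 * z^3 + z * (-2)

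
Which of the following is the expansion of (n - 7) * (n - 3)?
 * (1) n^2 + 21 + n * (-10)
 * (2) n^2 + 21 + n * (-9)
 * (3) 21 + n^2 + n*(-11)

Expanding (n - 7) * (n - 3):
= n^2 + 21 + n * (-10)
1) n^2 + 21 + n * (-10)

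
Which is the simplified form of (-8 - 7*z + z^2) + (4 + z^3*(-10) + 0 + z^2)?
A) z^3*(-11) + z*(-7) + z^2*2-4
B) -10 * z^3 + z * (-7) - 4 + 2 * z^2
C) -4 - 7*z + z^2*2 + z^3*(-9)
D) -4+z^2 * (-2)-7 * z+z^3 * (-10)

Adding the polynomials and combining like terms:
(-8 - 7*z + z^2) + (4 + z^3*(-10) + 0 + z^2)
= -10 * z^3 + z * (-7) - 4 + 2 * z^2
B) -10 * z^3 + z * (-7) - 4 + 2 * z^2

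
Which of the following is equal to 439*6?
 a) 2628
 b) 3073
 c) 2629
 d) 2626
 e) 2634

439 * 6 = 2634
e) 2634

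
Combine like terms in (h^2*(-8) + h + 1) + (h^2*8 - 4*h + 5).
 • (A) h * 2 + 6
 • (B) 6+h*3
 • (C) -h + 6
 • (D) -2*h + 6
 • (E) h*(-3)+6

Adding the polynomials and combining like terms:
(h^2*(-8) + h + 1) + (h^2*8 - 4*h + 5)
= h*(-3)+6
E) h*(-3)+6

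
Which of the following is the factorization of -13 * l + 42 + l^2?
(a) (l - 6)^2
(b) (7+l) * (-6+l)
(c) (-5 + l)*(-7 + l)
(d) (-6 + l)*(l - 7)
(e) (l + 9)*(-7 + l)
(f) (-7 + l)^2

We need to factor -13 * l + 42 + l^2.
The factored form is (-6 + l)*(l - 7).
d) (-6 + l)*(l - 7)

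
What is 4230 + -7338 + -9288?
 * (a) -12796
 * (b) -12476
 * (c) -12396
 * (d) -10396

First: 4230 + -7338 = -3108
Then: -3108 + -9288 = -12396
c) -12396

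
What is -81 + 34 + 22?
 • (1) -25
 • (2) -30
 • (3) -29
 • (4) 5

First: -81 + 34 = -47
Then: -47 + 22 = -25
1) -25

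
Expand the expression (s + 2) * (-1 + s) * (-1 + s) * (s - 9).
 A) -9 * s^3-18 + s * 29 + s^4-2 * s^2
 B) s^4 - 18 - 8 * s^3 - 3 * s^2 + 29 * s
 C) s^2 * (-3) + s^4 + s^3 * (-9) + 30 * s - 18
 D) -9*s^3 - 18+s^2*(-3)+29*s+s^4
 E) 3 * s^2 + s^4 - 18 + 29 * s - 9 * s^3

Expanding (s + 2) * (-1 + s) * (-1 + s) * (s - 9):
= -9*s^3 - 18+s^2*(-3)+29*s+s^4
D) -9*s^3 - 18+s^2*(-3)+29*s+s^4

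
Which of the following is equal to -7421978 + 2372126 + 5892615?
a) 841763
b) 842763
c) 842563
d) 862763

First: -7421978 + 2372126 = -5049852
Then: -5049852 + 5892615 = 842763
b) 842763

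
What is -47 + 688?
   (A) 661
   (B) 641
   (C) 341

-47 + 688 = 641
B) 641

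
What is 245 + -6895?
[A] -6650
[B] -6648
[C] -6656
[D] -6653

245 + -6895 = -6650
A) -6650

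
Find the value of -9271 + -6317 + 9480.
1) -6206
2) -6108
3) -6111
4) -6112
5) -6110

First: -9271 + -6317 = -15588
Then: -15588 + 9480 = -6108
2) -6108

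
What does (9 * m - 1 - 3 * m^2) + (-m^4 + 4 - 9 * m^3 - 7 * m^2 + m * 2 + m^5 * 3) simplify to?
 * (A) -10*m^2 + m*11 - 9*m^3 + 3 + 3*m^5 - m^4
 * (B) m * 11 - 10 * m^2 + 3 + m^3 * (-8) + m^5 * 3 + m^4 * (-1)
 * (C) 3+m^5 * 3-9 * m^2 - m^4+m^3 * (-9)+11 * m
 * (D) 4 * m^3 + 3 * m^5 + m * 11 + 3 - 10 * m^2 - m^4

Adding the polynomials and combining like terms:
(9*m - 1 - 3*m^2) + (-m^4 + 4 - 9*m^3 - 7*m^2 + m*2 + m^5*3)
= -10*m^2 + m*11 - 9*m^3 + 3 + 3*m^5 - m^4
A) -10*m^2 + m*11 - 9*m^3 + 3 + 3*m^5 - m^4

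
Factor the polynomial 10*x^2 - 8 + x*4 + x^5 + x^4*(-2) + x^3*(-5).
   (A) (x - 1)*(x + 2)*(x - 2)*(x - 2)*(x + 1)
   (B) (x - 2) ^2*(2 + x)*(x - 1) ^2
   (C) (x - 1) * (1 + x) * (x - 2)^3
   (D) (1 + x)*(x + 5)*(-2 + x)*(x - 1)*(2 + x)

We need to factor 10*x^2 - 8 + x*4 + x^5 + x^4*(-2) + x^3*(-5).
The factored form is (x - 1)*(x + 2)*(x - 2)*(x - 2)*(x + 1).
A) (x - 1)*(x + 2)*(x - 2)*(x - 2)*(x + 1)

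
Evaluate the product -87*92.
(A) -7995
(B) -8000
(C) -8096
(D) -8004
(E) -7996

-87 * 92 = -8004
D) -8004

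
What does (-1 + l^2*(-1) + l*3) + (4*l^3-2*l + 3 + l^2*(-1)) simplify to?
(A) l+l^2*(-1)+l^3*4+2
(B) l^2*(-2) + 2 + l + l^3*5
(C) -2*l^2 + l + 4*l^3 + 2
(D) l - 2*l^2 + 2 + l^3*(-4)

Adding the polynomials and combining like terms:
(-1 + l^2*(-1) + l*3) + (4*l^3 - 2*l + 3 + l^2*(-1))
= -2*l^2 + l + 4*l^3 + 2
C) -2*l^2 + l + 4*l^3 + 2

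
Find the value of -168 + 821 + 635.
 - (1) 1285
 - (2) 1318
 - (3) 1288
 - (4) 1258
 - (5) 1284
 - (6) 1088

First: -168 + 821 = 653
Then: 653 + 635 = 1288
3) 1288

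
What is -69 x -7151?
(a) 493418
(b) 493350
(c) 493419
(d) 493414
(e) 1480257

-69 * -7151 = 493419
c) 493419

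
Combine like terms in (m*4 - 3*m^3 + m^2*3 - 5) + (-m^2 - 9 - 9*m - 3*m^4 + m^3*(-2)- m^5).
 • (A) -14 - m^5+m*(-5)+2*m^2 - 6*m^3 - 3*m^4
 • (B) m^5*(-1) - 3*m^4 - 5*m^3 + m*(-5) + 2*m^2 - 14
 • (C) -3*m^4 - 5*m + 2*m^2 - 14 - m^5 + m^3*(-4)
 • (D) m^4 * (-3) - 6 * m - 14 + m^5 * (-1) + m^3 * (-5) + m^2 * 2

Adding the polynomials and combining like terms:
(m*4 - 3*m^3 + m^2*3 - 5) + (-m^2 - 9 - 9*m - 3*m^4 + m^3*(-2) - m^5)
= m^5*(-1) - 3*m^4 - 5*m^3 + m*(-5) + 2*m^2 - 14
B) m^5*(-1) - 3*m^4 - 5*m^3 + m*(-5) + 2*m^2 - 14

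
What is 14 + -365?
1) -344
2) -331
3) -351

14 + -365 = -351
3) -351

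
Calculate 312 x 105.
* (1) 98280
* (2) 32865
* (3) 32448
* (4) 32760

312 * 105 = 32760
4) 32760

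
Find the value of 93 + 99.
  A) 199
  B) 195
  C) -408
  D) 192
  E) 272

93 + 99 = 192
D) 192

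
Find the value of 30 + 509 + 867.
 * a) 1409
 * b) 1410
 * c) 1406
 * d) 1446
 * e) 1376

First: 30 + 509 = 539
Then: 539 + 867 = 1406
c) 1406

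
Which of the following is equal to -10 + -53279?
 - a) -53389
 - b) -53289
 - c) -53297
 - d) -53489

-10 + -53279 = -53289
b) -53289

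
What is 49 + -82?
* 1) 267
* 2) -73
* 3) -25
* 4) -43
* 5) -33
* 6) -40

49 + -82 = -33
5) -33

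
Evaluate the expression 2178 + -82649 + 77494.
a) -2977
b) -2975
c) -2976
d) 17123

First: 2178 + -82649 = -80471
Then: -80471 + 77494 = -2977
a) -2977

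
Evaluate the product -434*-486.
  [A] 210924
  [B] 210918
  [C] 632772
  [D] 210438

-434 * -486 = 210924
A) 210924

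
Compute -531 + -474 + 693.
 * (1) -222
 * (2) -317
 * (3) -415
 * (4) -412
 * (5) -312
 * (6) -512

First: -531 + -474 = -1005
Then: -1005 + 693 = -312
5) -312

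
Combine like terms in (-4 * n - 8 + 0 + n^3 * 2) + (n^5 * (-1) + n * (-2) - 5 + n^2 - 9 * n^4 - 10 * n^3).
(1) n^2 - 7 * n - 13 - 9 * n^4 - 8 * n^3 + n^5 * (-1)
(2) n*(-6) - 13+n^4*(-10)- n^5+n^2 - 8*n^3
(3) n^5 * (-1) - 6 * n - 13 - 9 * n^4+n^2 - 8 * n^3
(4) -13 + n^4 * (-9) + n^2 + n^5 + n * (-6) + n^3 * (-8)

Adding the polynomials and combining like terms:
(-4*n - 8 + 0 + n^3*2) + (n^5*(-1) + n*(-2) - 5 + n^2 - 9*n^4 - 10*n^3)
= n^5 * (-1) - 6 * n - 13 - 9 * n^4+n^2 - 8 * n^3
3) n^5 * (-1) - 6 * n - 13 - 9 * n^4+n^2 - 8 * n^3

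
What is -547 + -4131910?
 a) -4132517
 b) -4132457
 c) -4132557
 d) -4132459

-547 + -4131910 = -4132457
b) -4132457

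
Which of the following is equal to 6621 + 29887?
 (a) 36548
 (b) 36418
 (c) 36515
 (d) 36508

6621 + 29887 = 36508
d) 36508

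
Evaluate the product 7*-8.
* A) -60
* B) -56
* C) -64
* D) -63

7 * -8 = -56
B) -56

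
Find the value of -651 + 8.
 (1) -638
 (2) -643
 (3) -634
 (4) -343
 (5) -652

-651 + 8 = -643
2) -643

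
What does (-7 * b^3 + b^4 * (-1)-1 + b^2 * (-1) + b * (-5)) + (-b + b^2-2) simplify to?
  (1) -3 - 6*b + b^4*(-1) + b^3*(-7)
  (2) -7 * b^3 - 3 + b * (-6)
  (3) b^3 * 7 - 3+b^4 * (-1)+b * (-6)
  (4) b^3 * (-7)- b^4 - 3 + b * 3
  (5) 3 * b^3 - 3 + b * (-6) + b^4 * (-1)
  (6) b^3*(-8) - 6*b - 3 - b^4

Adding the polynomials and combining like terms:
(-7*b^3 + b^4*(-1) - 1 + b^2*(-1) + b*(-5)) + (-b + b^2 - 2)
= -3 - 6*b + b^4*(-1) + b^3*(-7)
1) -3 - 6*b + b^4*(-1) + b^3*(-7)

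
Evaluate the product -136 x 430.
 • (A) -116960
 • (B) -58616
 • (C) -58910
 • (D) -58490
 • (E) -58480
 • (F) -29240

-136 * 430 = -58480
E) -58480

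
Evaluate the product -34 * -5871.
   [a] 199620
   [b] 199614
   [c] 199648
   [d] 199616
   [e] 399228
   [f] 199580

-34 * -5871 = 199614
b) 199614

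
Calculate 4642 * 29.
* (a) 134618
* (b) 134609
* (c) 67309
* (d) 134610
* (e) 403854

4642 * 29 = 134618
a) 134618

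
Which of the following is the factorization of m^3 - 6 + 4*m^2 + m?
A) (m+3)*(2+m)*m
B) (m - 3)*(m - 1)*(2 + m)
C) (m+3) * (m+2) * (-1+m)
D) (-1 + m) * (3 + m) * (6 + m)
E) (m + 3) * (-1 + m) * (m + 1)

We need to factor m^3 - 6 + 4*m^2 + m.
The factored form is (m+3) * (m+2) * (-1+m).
C) (m+3) * (m+2) * (-1+m)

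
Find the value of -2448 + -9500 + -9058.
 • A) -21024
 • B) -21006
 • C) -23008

First: -2448 + -9500 = -11948
Then: -11948 + -9058 = -21006
B) -21006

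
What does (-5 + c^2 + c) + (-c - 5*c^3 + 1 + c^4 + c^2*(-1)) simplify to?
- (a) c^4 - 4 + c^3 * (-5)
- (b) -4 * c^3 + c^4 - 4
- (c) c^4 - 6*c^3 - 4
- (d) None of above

Adding the polynomials and combining like terms:
(-5 + c^2 + c) + (-c - 5*c^3 + 1 + c^4 + c^2*(-1))
= c^4 - 4 + c^3 * (-5)
a) c^4 - 4 + c^3 * (-5)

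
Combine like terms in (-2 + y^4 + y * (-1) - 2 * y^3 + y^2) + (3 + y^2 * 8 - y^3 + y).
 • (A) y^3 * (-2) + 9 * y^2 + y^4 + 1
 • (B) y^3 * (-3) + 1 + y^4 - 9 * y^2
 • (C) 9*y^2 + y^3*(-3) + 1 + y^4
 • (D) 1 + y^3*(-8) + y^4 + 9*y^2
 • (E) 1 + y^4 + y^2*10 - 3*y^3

Adding the polynomials and combining like terms:
(-2 + y^4 + y*(-1) - 2*y^3 + y^2) + (3 + y^2*8 - y^3 + y)
= 9*y^2 + y^3*(-3) + 1 + y^4
C) 9*y^2 + y^3*(-3) + 1 + y^4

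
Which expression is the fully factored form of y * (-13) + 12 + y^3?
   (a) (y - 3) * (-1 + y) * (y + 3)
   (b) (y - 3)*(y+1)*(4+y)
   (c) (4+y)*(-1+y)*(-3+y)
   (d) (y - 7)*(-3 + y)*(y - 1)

We need to factor y * (-13) + 12 + y^3.
The factored form is (4+y)*(-1+y)*(-3+y).
c) (4+y)*(-1+y)*(-3+y)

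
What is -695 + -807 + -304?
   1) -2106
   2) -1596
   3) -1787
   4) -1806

First: -695 + -807 = -1502
Then: -1502 + -304 = -1806
4) -1806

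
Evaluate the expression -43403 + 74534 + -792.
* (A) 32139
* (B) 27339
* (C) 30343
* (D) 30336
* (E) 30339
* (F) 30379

First: -43403 + 74534 = 31131
Then: 31131 + -792 = 30339
E) 30339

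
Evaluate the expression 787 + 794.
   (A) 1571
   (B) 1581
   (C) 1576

787 + 794 = 1581
B) 1581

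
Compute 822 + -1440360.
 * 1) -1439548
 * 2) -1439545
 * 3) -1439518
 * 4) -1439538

822 + -1440360 = -1439538
4) -1439538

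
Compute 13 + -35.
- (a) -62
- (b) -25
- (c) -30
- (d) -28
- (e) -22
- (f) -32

13 + -35 = -22
e) -22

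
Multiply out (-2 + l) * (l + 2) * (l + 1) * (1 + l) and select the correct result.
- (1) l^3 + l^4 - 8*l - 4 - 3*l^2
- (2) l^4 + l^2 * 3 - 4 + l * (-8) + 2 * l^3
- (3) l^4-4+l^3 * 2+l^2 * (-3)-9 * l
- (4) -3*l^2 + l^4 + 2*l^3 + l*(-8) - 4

Expanding (-2 + l) * (l + 2) * (l + 1) * (1 + l):
= -3*l^2 + l^4 + 2*l^3 + l*(-8) - 4
4) -3*l^2 + l^4 + 2*l^3 + l*(-8) - 4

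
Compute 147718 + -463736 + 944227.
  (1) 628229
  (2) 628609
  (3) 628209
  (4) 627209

First: 147718 + -463736 = -316018
Then: -316018 + 944227 = 628209
3) 628209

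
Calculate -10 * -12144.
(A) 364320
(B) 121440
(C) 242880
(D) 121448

-10 * -12144 = 121440
B) 121440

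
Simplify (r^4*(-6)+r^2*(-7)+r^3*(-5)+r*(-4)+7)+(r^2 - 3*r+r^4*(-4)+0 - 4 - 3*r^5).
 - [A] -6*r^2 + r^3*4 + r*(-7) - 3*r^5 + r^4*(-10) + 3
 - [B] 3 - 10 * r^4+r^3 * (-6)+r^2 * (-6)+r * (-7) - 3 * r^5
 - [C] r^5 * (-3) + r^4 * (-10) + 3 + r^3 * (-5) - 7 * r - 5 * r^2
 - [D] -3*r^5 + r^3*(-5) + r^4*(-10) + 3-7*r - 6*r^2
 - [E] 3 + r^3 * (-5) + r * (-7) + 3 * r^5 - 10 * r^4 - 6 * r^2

Adding the polynomials and combining like terms:
(r^4*(-6) + r^2*(-7) + r^3*(-5) + r*(-4) + 7) + (r^2 - 3*r + r^4*(-4) + 0 - 4 - 3*r^5)
= -3*r^5 + r^3*(-5) + r^4*(-10) + 3-7*r - 6*r^2
D) -3*r^5 + r^3*(-5) + r^4*(-10) + 3-7*r - 6*r^2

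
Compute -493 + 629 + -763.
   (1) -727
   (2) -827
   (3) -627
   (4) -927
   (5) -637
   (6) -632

First: -493 + 629 = 136
Then: 136 + -763 = -627
3) -627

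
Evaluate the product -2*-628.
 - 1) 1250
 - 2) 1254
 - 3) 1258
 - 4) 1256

-2 * -628 = 1256
4) 1256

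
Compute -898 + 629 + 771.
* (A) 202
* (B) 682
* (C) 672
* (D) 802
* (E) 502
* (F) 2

First: -898 + 629 = -269
Then: -269 + 771 = 502
E) 502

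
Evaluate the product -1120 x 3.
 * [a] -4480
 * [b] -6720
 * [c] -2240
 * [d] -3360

-1120 * 3 = -3360
d) -3360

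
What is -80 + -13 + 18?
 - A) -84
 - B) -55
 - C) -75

First: -80 + -13 = -93
Then: -93 + 18 = -75
C) -75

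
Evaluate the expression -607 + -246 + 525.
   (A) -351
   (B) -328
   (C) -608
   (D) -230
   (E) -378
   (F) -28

First: -607 + -246 = -853
Then: -853 + 525 = -328
B) -328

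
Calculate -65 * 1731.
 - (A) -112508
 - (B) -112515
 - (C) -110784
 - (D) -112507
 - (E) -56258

-65 * 1731 = -112515
B) -112515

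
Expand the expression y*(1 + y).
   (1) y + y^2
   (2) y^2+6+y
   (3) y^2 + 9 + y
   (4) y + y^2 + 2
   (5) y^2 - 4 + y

Expanding y*(1 + y):
= y + y^2
1) y + y^2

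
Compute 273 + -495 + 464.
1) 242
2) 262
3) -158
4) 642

First: 273 + -495 = -222
Then: -222 + 464 = 242
1) 242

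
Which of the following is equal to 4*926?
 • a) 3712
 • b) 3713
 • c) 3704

4 * 926 = 3704
c) 3704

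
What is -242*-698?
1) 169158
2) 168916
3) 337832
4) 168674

-242 * -698 = 168916
2) 168916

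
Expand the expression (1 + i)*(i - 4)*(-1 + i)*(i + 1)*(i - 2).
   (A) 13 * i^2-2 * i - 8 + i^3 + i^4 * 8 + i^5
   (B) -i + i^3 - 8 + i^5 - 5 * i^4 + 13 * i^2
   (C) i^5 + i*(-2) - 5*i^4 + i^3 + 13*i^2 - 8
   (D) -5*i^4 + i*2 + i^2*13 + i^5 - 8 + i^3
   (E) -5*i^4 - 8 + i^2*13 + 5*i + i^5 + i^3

Expanding (1 + i)*(i - 4)*(-1 + i)*(i + 1)*(i - 2):
= i^5 + i*(-2) - 5*i^4 + i^3 + 13*i^2 - 8
C) i^5 + i*(-2) - 5*i^4 + i^3 + 13*i^2 - 8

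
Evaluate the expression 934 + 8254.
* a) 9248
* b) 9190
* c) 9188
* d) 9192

934 + 8254 = 9188
c) 9188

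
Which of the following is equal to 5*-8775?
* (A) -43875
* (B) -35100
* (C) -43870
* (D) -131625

5 * -8775 = -43875
A) -43875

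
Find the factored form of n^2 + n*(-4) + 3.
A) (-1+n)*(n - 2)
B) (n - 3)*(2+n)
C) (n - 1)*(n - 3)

We need to factor n^2 + n*(-4) + 3.
The factored form is (n - 1)*(n - 3).
C) (n - 1)*(n - 3)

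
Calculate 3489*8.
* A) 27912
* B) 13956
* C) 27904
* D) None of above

3489 * 8 = 27912
A) 27912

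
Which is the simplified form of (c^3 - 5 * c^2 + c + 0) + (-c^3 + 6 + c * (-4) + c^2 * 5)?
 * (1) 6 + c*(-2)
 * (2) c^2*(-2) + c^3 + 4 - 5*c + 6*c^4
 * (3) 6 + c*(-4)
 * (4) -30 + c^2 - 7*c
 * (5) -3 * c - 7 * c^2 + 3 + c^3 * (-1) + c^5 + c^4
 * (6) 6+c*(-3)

Adding the polynomials and combining like terms:
(c^3 - 5*c^2 + c + 0) + (-c^3 + 6 + c*(-4) + c^2*5)
= 6+c*(-3)
6) 6+c*(-3)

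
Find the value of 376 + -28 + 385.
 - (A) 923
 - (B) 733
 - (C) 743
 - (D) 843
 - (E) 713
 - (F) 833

First: 376 + -28 = 348
Then: 348 + 385 = 733
B) 733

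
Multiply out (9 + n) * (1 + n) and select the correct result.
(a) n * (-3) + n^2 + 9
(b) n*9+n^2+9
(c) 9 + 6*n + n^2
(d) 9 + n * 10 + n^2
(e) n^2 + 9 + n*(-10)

Expanding (9 + n) * (1 + n):
= 9 + n * 10 + n^2
d) 9 + n * 10 + n^2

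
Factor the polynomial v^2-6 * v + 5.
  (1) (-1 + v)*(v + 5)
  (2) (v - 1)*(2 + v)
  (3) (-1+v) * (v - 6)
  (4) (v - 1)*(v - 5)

We need to factor v^2-6 * v + 5.
The factored form is (v - 1)*(v - 5).
4) (v - 1)*(v - 5)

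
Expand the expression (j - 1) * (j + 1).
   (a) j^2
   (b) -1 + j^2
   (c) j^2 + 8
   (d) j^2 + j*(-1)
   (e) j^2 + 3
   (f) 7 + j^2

Expanding (j - 1) * (j + 1):
= -1 + j^2
b) -1 + j^2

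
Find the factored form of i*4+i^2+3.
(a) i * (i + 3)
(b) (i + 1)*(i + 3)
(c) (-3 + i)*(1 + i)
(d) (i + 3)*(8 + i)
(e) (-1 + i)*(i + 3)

We need to factor i*4+i^2+3.
The factored form is (i + 1)*(i + 3).
b) (i + 1)*(i + 3)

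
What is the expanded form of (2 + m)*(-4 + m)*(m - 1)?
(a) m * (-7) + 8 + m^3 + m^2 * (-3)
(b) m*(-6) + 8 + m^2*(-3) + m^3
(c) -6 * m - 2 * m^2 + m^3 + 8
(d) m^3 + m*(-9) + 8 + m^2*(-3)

Expanding (2 + m)*(-4 + m)*(m - 1):
= m*(-6) + 8 + m^2*(-3) + m^3
b) m*(-6) + 8 + m^2*(-3) + m^3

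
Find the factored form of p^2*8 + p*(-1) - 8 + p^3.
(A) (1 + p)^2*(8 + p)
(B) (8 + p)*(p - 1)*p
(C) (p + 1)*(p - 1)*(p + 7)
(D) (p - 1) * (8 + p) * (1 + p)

We need to factor p^2*8 + p*(-1) - 8 + p^3.
The factored form is (p - 1) * (8 + p) * (1 + p).
D) (p - 1) * (8 + p) * (1 + p)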